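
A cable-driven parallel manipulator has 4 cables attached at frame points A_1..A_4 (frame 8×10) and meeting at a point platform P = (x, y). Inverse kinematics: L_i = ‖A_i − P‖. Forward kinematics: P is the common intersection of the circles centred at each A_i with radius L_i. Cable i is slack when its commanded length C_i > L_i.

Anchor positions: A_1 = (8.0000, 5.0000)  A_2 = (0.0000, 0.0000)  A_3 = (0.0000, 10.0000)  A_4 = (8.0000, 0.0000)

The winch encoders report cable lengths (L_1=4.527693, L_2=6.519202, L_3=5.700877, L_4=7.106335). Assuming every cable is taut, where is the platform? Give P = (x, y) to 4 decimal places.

(3.5000, 5.5000)

each cable: (A_i−P)·(A_i−P) = L_i²; let c_i = ‖A_i‖²−L_i²
c_1 = 64.0000+25.0000−20.5000 = 68.5000
row 1: 16.0000x + 10.0000y = 111.0000  (c_2=-42.5000)
row 2: 16.0000x − 10.0000y = 1.0000  (c_3=67.5000)
row 3: 0.0000x + 10.0000y = 55.0000  (c_4=13.5000)
Cramer on rows 1–2 → x = 3.5000, y = 5.5000
check cable 4: ‖A_4−P‖² = 50.5000 ≈ L_4² = 50.5000 ✓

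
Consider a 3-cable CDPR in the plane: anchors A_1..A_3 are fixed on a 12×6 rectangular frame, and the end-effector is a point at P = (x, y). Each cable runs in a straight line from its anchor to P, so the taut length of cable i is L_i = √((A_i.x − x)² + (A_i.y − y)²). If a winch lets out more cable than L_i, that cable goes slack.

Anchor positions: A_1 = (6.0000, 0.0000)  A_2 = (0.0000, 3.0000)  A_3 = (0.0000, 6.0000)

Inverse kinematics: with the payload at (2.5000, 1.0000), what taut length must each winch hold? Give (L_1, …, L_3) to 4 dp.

cable 1: Δx=3.5000, Δy=-1.0000; L_1 = √(Δx²+Δy²) = 3.6401
cable 2: Δx=-2.5000, Δy=2.0000; L_2 = √(Δx²+Δy²) = 3.2016
cable 3: Δx=-2.5000, Δy=5.0000; L_3 = √(Δx²+Δy²) = 5.5902

(3.6401, 3.2016, 5.5902)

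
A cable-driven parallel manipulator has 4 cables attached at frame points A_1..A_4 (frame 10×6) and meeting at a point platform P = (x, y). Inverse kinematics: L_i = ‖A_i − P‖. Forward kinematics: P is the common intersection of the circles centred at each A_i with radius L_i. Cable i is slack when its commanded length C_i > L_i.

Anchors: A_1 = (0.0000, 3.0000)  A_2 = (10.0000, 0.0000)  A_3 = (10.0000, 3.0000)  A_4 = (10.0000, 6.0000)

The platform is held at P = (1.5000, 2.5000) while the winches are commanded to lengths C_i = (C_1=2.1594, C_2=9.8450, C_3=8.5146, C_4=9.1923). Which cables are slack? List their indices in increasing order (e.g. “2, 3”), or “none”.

1, 2

cable 1: √((-1.5000)²+(0.5000)²)=1.5811, C_1=2.1594: slack
cable 2: √((8.5000)²+(-2.5000)²)=8.8600, C_2=9.8450: slack
cable 3: √((8.5000)²+(0.5000)²)=8.5147, C_3=8.5146: taut
cable 4: √((8.5000)²+(3.5000)²)=9.1924, C_4=9.1923: taut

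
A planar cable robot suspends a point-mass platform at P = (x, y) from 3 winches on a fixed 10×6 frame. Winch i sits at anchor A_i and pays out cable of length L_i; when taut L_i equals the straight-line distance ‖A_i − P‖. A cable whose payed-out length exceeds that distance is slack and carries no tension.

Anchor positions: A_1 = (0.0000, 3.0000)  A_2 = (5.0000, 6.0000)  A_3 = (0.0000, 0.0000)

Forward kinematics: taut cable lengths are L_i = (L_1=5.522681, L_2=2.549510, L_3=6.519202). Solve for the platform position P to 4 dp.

expand ‖A_i−P‖²=L_i² and subtract eq 1 (q_i ≔ ‖A_i‖²−L_i²)
q_1 = 0.0000+9.0000−30.5000 = -21.5000
eq1−eq2 → [-10.0000  -6.0000]·P = -76.0000
eq1−eq3 → [0.0000  6.0000]·P = 21.0000
2×2 solve → P = (5.5000, 3.5000)

(5.5000, 3.5000)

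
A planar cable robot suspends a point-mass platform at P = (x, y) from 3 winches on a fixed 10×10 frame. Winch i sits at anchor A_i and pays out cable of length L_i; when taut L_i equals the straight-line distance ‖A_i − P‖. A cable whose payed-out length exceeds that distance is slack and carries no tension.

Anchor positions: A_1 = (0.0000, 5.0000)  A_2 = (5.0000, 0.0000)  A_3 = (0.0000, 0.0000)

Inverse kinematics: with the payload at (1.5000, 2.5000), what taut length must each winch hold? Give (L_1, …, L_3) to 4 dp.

(2.9155, 4.3012, 2.9155)

cable 1: Δx=-1.5000, Δy=2.5000; L_1 = √(Δx²+Δy²) = 2.9155
cable 2: Δx=3.5000, Δy=-2.5000; L_2 = √(Δx²+Δy²) = 4.3012
cable 3: Δx=-1.5000, Δy=-2.5000; L_3 = √(Δx²+Δy²) = 2.9155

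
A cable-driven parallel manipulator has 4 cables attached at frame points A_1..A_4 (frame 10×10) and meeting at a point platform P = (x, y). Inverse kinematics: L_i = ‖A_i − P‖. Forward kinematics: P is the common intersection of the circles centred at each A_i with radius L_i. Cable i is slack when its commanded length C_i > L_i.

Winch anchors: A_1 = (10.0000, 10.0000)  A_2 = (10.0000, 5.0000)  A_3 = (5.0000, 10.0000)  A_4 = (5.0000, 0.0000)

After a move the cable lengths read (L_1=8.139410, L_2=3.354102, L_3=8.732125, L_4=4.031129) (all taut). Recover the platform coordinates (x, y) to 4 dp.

expand ‖A_i−P‖²=L_i² and subtract eq 1 (k_i ≔ ‖A_i‖²−L_i²)
k_1 = 100.0000+100.0000−66.2500 = 133.7500
eq1−eq2 → [0.0000  10.0000]·P = 20.0000
eq1−eq3 → [10.0000  0.0000]·P = 85.0000
eq1−eq4 → [10.0000  20.0000]·P = 125.0000
2×2 solve → P = (8.5000, 2.0000)
check cable 4: ‖A_4−P‖² = 16.2500 ≈ L_4² = 16.2500 ✓

(8.5000, 2.0000)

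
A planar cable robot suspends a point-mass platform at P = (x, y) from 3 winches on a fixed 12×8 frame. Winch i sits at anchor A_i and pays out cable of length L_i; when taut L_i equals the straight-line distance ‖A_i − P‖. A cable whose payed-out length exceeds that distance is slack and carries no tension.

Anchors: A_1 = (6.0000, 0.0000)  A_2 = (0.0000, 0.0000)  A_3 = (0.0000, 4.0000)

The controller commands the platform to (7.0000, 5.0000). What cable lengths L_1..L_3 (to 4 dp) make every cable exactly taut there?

L_1: Δ = A_1−P = (-1.0000, -5.0000) → ‖Δ‖ = √26.0000 = 5.0990
L_2: Δ = A_2−P = (-7.0000, -5.0000) → ‖Δ‖ = √74.0000 = 8.6023
L_3: Δ = A_3−P = (-7.0000, -1.0000) → ‖Δ‖ = √50.0000 = 7.0711

(5.0990, 8.6023, 7.0711)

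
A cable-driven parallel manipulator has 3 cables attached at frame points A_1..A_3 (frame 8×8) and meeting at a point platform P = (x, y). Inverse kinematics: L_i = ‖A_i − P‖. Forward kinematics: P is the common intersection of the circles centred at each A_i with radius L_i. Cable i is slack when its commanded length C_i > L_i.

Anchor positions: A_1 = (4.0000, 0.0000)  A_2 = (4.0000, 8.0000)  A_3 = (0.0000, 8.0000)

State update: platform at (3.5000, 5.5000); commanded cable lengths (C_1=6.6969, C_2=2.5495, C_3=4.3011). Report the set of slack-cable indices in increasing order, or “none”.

i=1: geometric 5.5227 vs commanded 6.6969 ⇒ slack
i=2: geometric 2.5495 vs commanded 2.5495 ⇒ taut
i=3: geometric 4.3012 vs commanded 4.3011 ⇒ taut

1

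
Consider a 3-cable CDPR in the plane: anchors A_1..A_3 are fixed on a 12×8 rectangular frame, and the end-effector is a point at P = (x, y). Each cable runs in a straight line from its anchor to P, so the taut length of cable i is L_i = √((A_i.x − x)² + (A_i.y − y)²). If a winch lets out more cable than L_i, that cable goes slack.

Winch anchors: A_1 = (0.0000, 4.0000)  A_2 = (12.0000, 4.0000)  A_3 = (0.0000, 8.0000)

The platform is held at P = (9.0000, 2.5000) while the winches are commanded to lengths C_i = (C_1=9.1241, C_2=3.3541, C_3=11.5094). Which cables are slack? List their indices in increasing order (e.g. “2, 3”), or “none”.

cable 1: √((-9.0000)²+(1.5000)²)=9.1241, C_1=9.1241: taut
cable 2: √((3.0000)²+(1.5000)²)=3.3541, C_2=3.3541: taut
cable 3: √((-9.0000)²+(5.5000)²)=10.5475, C_3=11.5094: slack

3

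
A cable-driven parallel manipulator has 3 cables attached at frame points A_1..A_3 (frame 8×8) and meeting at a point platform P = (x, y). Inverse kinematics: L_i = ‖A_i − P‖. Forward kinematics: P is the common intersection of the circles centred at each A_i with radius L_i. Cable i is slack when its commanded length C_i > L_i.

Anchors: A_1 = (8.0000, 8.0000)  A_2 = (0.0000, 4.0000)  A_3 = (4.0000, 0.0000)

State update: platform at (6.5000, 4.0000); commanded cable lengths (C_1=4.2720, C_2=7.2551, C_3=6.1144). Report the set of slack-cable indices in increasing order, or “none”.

2, 3

i=1: geometric 4.2720 vs commanded 4.2720 ⇒ taut
i=2: geometric 6.5000 vs commanded 7.2551 ⇒ slack
i=3: geometric 4.7170 vs commanded 6.1144 ⇒ slack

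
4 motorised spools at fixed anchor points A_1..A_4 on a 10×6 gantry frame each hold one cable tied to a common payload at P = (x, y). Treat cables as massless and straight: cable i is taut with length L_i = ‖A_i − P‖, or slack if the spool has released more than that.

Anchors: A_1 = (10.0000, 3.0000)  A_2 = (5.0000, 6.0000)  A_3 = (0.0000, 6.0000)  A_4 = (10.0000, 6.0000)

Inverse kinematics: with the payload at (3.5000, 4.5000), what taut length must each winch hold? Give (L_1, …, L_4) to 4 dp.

(6.6708, 2.1213, 3.8079, 6.6708)

L_1: Δ = A_1−P = (6.5000, -1.5000) → ‖Δ‖ = √44.5000 = 6.6708
L_2: Δ = A_2−P = (1.5000, 1.5000) → ‖Δ‖ = √4.5000 = 2.1213
L_3: Δ = A_3−P = (-3.5000, 1.5000) → ‖Δ‖ = √14.5000 = 3.8079
L_4: Δ = A_4−P = (6.5000, 1.5000) → ‖Δ‖ = √44.5000 = 6.6708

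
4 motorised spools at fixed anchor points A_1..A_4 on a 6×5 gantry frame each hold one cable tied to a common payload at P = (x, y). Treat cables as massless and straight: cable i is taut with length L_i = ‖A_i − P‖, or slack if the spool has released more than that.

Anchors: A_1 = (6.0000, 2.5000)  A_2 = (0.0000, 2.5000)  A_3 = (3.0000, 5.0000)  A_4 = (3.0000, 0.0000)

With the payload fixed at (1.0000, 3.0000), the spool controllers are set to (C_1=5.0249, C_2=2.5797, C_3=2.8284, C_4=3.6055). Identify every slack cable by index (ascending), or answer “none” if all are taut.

cable 1: √((5.0000)²+(-0.5000)²)=5.0249, C_1=5.0249: taut
cable 2: √((-1.0000)²+(-0.5000)²)=1.1180, C_2=2.5797: slack
cable 3: √((2.0000)²+(2.0000)²)=2.8284, C_3=2.8284: taut
cable 4: √((2.0000)²+(-3.0000)²)=3.6056, C_4=3.6055: taut

2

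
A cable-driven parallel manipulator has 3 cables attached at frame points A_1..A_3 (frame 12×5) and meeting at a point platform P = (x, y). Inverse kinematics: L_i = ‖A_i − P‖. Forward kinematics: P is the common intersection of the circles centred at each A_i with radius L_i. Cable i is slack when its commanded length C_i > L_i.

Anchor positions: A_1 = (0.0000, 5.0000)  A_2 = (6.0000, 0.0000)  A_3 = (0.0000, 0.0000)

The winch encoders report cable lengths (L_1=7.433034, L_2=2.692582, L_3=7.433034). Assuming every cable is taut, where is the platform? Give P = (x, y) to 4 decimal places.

expand ‖A_i−P‖²=L_i² and subtract eq 1 (c_i ≔ ‖A_i‖²−L_i²)
c_1 = 0.0000+25.0000−55.2500 = -30.2500
eq1−eq2 → [-12.0000  10.0000]·P = -59.0000
eq1−eq3 → [0.0000  10.0000]·P = 25.0000
2×2 solve → P = (7.0000, 2.5000)

(7.0000, 2.5000)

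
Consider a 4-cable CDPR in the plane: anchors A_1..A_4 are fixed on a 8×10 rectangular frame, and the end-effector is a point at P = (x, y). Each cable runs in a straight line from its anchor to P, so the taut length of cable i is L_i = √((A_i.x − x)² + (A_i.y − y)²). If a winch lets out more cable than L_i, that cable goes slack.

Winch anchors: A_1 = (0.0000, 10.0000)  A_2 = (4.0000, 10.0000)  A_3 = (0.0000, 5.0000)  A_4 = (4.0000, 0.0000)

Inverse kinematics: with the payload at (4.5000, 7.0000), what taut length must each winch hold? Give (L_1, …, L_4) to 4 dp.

(5.4083, 3.0414, 4.9244, 7.0178)

cable 1: Δx=-4.5000, Δy=3.0000; L_1 = √(Δx²+Δy²) = 5.4083
cable 2: Δx=-0.5000, Δy=3.0000; L_2 = √(Δx²+Δy²) = 3.0414
cable 3: Δx=-4.5000, Δy=-2.0000; L_3 = √(Δx²+Δy²) = 4.9244
cable 4: Δx=-0.5000, Δy=-7.0000; L_4 = √(Δx²+Δy²) = 7.0178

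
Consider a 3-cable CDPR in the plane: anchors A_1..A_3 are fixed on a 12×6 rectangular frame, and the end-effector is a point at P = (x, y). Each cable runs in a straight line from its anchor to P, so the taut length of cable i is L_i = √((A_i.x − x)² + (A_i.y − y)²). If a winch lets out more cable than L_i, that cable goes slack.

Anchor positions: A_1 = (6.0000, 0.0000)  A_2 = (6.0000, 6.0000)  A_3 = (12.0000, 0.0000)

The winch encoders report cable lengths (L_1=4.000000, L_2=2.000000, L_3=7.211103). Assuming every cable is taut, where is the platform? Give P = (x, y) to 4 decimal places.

circle eqns → linear via eq_j − eq_1; set k_j = A_j·A_j − L_j²
k_1 = 36.0000+0.0000−16.0000 = 20.0000
0.0000·x − 12.0000·y = k_1−k_2 = -48.0000
-12.0000·x + 0.0000·y = k_1−k_3 = -72.0000
solve first two rows → x=6.0000, y=4.0000

(6.0000, 4.0000)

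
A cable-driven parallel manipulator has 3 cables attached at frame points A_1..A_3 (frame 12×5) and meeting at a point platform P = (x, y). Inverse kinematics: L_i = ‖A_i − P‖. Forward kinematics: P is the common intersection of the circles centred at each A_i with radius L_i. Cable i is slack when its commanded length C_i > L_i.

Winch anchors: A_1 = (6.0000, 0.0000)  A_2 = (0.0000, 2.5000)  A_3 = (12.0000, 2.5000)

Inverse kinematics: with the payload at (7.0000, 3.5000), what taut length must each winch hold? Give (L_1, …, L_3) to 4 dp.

L_1: Δ = A_1−P = (-1.0000, -3.5000) → ‖Δ‖ = √13.2500 = 3.6401
L_2: Δ = A_2−P = (-7.0000, -1.0000) → ‖Δ‖ = √50.0000 = 7.0711
L_3: Δ = A_3−P = (5.0000, -1.0000) → ‖Δ‖ = √26.0000 = 5.0990

(3.6401, 7.0711, 5.0990)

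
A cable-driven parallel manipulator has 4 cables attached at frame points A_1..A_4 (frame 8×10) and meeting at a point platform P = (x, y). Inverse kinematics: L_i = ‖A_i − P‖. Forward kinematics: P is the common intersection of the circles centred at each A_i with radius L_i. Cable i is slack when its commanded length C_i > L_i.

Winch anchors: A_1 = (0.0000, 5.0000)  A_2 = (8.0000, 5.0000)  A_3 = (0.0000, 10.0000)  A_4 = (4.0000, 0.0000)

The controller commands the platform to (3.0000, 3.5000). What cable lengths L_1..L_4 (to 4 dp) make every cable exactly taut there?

L_1 = √((0.0000−3.0000)² + (5.0000−3.5000)²) = 3.3541
L_2 = √((8.0000−3.0000)² + (5.0000−3.5000)²) = 5.2202
L_3 = √((0.0000−3.0000)² + (10.0000−3.5000)²) = 7.1589
L_4 = √((4.0000−3.0000)² + (0.0000−3.5000)²) = 3.6401

(3.3541, 5.2202, 7.1589, 3.6401)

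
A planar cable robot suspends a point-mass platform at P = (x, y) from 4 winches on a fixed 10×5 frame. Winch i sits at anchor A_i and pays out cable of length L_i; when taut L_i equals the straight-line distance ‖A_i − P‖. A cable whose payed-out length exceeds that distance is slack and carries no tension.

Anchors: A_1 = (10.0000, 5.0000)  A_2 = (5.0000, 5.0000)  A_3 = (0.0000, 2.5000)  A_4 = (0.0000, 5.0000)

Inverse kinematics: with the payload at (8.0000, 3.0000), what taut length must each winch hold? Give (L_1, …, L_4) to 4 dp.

cable 1: Δx=2.0000, Δy=2.0000; L_1 = √(Δx²+Δy²) = 2.8284
cable 2: Δx=-3.0000, Δy=2.0000; L_2 = √(Δx²+Δy²) = 3.6056
cable 3: Δx=-8.0000, Δy=-0.5000; L_3 = √(Δx²+Δy²) = 8.0156
cable 4: Δx=-8.0000, Δy=2.0000; L_4 = √(Δx²+Δy²) = 8.2462

(2.8284, 3.6056, 8.0156, 8.2462)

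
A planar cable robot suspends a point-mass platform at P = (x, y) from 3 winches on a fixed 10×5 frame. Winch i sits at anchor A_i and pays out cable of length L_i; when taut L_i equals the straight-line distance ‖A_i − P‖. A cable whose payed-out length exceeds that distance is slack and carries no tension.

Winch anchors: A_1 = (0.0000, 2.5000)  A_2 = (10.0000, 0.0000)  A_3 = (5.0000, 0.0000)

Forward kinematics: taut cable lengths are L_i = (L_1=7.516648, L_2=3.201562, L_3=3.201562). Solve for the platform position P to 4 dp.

(7.5000, 2.0000)

each cable: (A_i−P)·(A_i−P) = L_i²; let c_i = ‖A_i‖²−L_i²
c_1 = 0.0000+6.2500−56.5000 = -50.2500
row 1: -20.0000x + 5.0000y = -140.0000  (c_2=89.7500)
row 2: -10.0000x + 5.0000y = -65.0000  (c_3=14.7500)
Cramer on rows 1–2 → x = 7.5000, y = 2.0000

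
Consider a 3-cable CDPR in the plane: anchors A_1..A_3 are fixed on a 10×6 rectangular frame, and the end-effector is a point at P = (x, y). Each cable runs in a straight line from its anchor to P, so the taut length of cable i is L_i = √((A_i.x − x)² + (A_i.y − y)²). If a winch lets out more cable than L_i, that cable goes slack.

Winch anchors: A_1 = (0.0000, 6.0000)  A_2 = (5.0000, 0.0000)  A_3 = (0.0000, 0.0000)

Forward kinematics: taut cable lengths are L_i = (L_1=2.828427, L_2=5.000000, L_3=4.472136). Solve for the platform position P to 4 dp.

expand ‖A_i−P‖²=L_i² and subtract eq 1 (c_i ≔ ‖A_i‖²−L_i²)
c_1 = 0.0000+36.0000−8.0000 = 28.0000
eq1−eq2 → [-10.0000  12.0000]·P = 28.0000
eq1−eq3 → [0.0000  12.0000]·P = 48.0000
2×2 solve → P = (2.0000, 4.0000)

(2.0000, 4.0000)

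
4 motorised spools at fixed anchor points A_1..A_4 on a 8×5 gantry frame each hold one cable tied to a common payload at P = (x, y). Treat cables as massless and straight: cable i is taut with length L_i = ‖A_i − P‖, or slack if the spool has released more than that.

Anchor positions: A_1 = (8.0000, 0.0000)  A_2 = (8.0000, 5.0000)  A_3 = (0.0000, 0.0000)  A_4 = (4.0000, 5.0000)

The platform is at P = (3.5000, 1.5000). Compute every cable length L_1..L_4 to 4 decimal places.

L_1: Δ = A_1−P = (4.5000, -1.5000) → ‖Δ‖ = √22.5000 = 4.7434
L_2: Δ = A_2−P = (4.5000, 3.5000) → ‖Δ‖ = √32.5000 = 5.7009
L_3: Δ = A_3−P = (-3.5000, -1.5000) → ‖Δ‖ = √14.5000 = 3.8079
L_4: Δ = A_4−P = (0.5000, 3.5000) → ‖Δ‖ = √12.5000 = 3.5355

(4.7434, 5.7009, 3.8079, 3.5355)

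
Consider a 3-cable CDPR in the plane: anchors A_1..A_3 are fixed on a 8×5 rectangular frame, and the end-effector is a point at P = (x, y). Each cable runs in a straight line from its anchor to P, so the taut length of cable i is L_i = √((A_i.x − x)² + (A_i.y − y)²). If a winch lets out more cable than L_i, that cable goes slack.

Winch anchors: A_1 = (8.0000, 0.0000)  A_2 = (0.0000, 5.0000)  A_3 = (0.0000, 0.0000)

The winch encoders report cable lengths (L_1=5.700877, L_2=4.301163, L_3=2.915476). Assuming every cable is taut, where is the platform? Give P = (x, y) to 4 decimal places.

(2.5000, 1.5000)

each cable: (A_i−P)·(A_i−P) = L_i²; let k_i = ‖A_i‖²−L_i²
k_1 = 64.0000+0.0000−32.5000 = 31.5000
row 1: 16.0000x − 10.0000y = 25.0000  (k_2=6.5000)
row 2: 16.0000x + 0.0000y = 40.0000  (k_3=-8.5000)
Cramer on rows 1–2 → x = 2.5000, y = 1.5000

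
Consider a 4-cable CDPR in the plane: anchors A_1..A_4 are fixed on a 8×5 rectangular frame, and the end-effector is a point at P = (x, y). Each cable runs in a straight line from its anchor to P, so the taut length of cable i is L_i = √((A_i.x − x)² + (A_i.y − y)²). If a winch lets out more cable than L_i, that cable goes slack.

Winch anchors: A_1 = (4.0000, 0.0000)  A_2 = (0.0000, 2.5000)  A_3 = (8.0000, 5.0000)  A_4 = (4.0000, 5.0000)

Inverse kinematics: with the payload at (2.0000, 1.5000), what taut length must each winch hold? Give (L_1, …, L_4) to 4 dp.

L_1 = √((4.0000−2.0000)² + (0.0000−1.5000)²) = 2.5000
L_2 = √((0.0000−2.0000)² + (2.5000−1.5000)²) = 2.2361
L_3 = √((8.0000−2.0000)² + (5.0000−1.5000)²) = 6.9462
L_4 = √((4.0000−2.0000)² + (5.0000−1.5000)²) = 4.0311

(2.5000, 2.2361, 6.9462, 4.0311)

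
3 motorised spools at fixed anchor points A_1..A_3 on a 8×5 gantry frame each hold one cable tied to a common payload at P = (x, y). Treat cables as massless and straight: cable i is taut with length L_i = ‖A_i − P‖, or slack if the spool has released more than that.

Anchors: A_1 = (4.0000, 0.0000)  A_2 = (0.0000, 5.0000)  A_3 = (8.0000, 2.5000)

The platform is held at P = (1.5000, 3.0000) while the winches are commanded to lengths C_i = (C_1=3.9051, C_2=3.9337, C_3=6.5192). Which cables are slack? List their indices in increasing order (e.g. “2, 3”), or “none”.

2

cable 1: √((2.5000)²+(-3.0000)²)=3.9051, C_1=3.9051: taut
cable 2: √((-1.5000)²+(2.0000)²)=2.5000, C_2=3.9337: slack
cable 3: √((6.5000)²+(-0.5000)²)=6.5192, C_3=6.5192: taut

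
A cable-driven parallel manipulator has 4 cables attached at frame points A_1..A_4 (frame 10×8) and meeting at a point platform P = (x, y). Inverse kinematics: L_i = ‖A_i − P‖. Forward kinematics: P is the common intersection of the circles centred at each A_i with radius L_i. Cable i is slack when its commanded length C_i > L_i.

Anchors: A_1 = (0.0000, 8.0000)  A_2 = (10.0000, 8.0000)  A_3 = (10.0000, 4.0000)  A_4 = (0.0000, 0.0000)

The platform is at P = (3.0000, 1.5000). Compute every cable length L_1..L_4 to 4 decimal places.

(7.1589, 9.5525, 7.4330, 3.3541)

L_1: Δ = A_1−P = (-3.0000, 6.5000) → ‖Δ‖ = √51.2500 = 7.1589
L_2: Δ = A_2−P = (7.0000, 6.5000) → ‖Δ‖ = √91.2500 = 9.5525
L_3: Δ = A_3−P = (7.0000, 2.5000) → ‖Δ‖ = √55.2500 = 7.4330
L_4: Δ = A_4−P = (-3.0000, -1.5000) → ‖Δ‖ = √11.2500 = 3.3541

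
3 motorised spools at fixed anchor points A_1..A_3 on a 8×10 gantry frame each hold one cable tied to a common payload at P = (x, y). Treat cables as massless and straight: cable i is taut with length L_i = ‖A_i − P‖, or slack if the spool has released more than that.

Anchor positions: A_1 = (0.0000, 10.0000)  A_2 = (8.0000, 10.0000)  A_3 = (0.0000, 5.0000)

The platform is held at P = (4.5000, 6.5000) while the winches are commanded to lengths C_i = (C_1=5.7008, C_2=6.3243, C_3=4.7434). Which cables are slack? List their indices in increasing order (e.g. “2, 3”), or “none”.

i=1: geometric 5.7009 vs commanded 5.7008 ⇒ taut
i=2: geometric 4.9497 vs commanded 6.3243 ⇒ slack
i=3: geometric 4.7434 vs commanded 4.7434 ⇒ taut

2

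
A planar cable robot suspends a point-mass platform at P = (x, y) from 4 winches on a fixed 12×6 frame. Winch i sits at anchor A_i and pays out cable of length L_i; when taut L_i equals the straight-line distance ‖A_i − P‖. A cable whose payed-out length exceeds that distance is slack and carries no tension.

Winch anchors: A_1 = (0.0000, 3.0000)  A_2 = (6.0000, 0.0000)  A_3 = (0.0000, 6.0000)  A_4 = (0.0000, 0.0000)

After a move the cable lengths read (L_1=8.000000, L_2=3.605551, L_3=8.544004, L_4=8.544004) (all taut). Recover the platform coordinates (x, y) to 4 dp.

circle eqns → linear via eq_j − eq_1; set k_j = A_j·A_j − L_j²
k_1 = 0.0000+9.0000−64.0000 = -55.0000
-12.0000·x + 6.0000·y = k_1−k_2 = -78.0000
0.0000·x − 6.0000·y = k_1−k_3 = -18.0000
0.0000·x + 6.0000·y = k_1−k_4 = 18.0000
solve first two rows → x=8.0000, y=3.0000
check cable 4: ‖A_4−P‖² = 73.0000 ≈ L_4² = 73.0000 ✓

(8.0000, 3.0000)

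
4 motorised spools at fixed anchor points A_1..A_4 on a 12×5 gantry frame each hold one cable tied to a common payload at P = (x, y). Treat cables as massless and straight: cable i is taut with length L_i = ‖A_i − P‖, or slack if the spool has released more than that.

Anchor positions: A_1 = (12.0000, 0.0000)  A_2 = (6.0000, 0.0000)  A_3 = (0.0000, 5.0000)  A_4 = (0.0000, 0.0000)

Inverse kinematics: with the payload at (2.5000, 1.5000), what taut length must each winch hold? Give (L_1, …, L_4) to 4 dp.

(9.6177, 3.8079, 4.3012, 2.9155)

cable 1: Δx=9.5000, Δy=-1.5000; L_1 = √(Δx²+Δy²) = 9.6177
cable 2: Δx=3.5000, Δy=-1.5000; L_2 = √(Δx²+Δy²) = 3.8079
cable 3: Δx=-2.5000, Δy=3.5000; L_3 = √(Δx²+Δy²) = 4.3012
cable 4: Δx=-2.5000, Δy=-1.5000; L_4 = √(Δx²+Δy²) = 2.9155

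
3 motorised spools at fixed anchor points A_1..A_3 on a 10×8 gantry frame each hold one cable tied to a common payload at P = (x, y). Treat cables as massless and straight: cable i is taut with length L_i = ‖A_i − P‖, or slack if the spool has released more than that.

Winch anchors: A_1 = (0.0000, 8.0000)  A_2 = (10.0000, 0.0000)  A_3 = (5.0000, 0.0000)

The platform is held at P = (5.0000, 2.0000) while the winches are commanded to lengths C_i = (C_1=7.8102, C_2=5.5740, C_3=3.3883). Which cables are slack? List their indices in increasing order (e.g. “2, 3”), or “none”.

2, 3

i=1: geometric 7.8102 vs commanded 7.8102 ⇒ taut
i=2: geometric 5.3852 vs commanded 5.5740 ⇒ slack
i=3: geometric 2.0000 vs commanded 3.3883 ⇒ slack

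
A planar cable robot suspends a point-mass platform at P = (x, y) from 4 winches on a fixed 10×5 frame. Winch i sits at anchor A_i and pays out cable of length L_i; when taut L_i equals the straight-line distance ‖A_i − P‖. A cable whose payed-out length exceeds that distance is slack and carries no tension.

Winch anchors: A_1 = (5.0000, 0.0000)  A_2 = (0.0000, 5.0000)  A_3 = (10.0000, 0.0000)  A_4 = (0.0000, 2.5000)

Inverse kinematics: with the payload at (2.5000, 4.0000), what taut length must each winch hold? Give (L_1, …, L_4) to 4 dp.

L_1 = √((5.0000−2.5000)² + (0.0000−4.0000)²) = 4.7170
L_2 = √((0.0000−2.5000)² + (5.0000−4.0000)²) = 2.6926
L_3 = √((10.0000−2.5000)² + (0.0000−4.0000)²) = 8.5000
L_4 = √((0.0000−2.5000)² + (2.5000−4.0000)²) = 2.9155

(4.7170, 2.6926, 8.5000, 2.9155)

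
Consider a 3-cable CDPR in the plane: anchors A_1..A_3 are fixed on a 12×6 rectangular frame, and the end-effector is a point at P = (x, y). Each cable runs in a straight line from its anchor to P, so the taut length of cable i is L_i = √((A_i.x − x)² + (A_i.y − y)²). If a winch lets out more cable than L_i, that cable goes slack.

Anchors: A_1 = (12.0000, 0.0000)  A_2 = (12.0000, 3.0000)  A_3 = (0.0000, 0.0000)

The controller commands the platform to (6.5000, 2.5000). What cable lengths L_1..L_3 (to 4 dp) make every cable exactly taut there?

L_1 = √((12.0000−6.5000)² + (0.0000−2.5000)²) = 6.0415
L_2 = √((12.0000−6.5000)² + (3.0000−2.5000)²) = 5.5227
L_3 = √((0.0000−6.5000)² + (0.0000−2.5000)²) = 6.9642

(6.0415, 5.5227, 6.9642)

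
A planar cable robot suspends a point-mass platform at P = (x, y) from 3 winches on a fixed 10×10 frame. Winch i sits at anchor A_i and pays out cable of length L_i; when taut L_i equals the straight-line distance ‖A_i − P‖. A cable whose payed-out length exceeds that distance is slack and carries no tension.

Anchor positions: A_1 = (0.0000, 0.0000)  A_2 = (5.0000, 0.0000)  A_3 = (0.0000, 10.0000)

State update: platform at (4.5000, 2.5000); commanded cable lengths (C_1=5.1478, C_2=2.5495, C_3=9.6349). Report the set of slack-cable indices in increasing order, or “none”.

3

cable 1: √((-4.5000)²+(-2.5000)²)=5.1478, C_1=5.1478: taut
cable 2: √((0.5000)²+(-2.5000)²)=2.5495, C_2=2.5495: taut
cable 3: √((-4.5000)²+(7.5000)²)=8.7464, C_3=9.6349: slack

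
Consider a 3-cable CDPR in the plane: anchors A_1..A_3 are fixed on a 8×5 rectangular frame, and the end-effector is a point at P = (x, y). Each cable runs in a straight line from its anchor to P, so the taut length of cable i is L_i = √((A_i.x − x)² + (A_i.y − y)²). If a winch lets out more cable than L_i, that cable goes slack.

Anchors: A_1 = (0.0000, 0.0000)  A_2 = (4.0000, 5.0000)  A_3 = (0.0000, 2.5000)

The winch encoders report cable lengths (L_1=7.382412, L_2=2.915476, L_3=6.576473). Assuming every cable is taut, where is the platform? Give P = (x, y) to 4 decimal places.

(6.5000, 3.5000)

circle eqns → linear via eq_j − eq_1; set k_j = A_j·A_j − L_j²
k_1 = 0.0000+0.0000−54.5000 = -54.5000
-8.0000·x − 10.0000·y = k_1−k_2 = -87.0000
0.0000·x − 5.0000·y = k_1−k_3 = -17.5000
solve first two rows → x=6.5000, y=3.5000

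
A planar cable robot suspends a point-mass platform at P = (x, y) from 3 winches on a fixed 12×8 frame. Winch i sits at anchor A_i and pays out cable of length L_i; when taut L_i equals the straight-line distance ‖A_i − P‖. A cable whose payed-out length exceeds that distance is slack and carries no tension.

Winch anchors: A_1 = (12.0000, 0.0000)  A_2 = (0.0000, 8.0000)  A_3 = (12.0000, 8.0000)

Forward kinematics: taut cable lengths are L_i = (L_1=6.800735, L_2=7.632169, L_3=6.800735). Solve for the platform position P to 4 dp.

(6.5000, 4.0000)

expand ‖A_i−P‖²=L_i² and subtract eq 1 (q_i ≔ ‖A_i‖²−L_i²)
q_1 = 144.0000+0.0000−46.2500 = 97.7500
eq1−eq2 → [24.0000  -16.0000]·P = 92.0000
eq1−eq3 → [0.0000  -16.0000]·P = -64.0000
2×2 solve → P = (6.5000, 4.0000)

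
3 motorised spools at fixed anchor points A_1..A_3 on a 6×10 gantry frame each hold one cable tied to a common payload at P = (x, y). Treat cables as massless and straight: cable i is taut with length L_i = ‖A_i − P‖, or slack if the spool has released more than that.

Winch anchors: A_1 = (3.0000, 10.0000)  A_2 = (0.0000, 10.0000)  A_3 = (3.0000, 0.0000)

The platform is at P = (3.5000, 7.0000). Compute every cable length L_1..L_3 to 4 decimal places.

L_1 = √((3.0000−3.5000)² + (10.0000−7.0000)²) = 3.0414
L_2 = √((0.0000−3.5000)² + (10.0000−7.0000)²) = 4.6098
L_3 = √((3.0000−3.5000)² + (0.0000−7.0000)²) = 7.0178

(3.0414, 4.6098, 7.0178)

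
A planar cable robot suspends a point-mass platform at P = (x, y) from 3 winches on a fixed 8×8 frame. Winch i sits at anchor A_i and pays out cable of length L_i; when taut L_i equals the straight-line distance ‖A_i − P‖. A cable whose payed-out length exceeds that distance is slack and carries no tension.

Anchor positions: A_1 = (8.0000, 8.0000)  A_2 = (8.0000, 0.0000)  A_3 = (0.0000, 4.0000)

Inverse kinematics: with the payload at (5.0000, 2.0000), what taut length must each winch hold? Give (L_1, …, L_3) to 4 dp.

L_1: Δ = A_1−P = (3.0000, 6.0000) → ‖Δ‖ = √45.0000 = 6.7082
L_2: Δ = A_2−P = (3.0000, -2.0000) → ‖Δ‖ = √13.0000 = 3.6056
L_3: Δ = A_3−P = (-5.0000, 2.0000) → ‖Δ‖ = √29.0000 = 5.3852

(6.7082, 3.6056, 5.3852)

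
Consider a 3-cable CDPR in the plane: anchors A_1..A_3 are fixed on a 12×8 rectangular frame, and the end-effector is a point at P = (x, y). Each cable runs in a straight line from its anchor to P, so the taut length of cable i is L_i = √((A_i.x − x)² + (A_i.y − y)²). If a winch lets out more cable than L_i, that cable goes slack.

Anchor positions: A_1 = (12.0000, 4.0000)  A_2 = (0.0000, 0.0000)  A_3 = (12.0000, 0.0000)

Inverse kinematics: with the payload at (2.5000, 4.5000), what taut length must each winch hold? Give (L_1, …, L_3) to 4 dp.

cable 1: Δx=9.5000, Δy=-0.5000; L_1 = √(Δx²+Δy²) = 9.5131
cable 2: Δx=-2.5000, Δy=-4.5000; L_2 = √(Δx²+Δy²) = 5.1478
cable 3: Δx=9.5000, Δy=-4.5000; L_3 = √(Δx²+Δy²) = 10.5119

(9.5131, 5.1478, 10.5119)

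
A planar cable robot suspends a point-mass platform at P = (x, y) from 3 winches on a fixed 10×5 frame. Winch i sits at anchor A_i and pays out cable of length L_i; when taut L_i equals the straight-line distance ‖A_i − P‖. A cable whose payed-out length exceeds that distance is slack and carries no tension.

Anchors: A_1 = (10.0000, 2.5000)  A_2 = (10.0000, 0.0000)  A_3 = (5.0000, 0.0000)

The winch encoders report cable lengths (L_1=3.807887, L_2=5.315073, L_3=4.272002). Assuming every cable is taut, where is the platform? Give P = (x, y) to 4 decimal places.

expand ‖A_i−P‖²=L_i² and subtract eq 1 (q_i ≔ ‖A_i‖²−L_i²)
q_1 = 100.0000+6.2500−14.5000 = 91.7500
eq1−eq2 → [0.0000  5.0000]·P = 20.0000
eq1−eq3 → [10.0000  5.0000]·P = 85.0000
2×2 solve → P = (6.5000, 4.0000)

(6.5000, 4.0000)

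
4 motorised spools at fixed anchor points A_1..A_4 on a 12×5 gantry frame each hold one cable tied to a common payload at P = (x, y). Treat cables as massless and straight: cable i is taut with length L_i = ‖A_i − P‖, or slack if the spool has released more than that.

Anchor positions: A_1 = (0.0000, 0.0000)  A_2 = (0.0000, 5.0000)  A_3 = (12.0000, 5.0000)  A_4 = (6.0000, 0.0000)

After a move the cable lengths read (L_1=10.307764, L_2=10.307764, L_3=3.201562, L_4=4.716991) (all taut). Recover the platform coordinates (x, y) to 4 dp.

(10.0000, 2.5000)

each cable: (A_i−P)·(A_i−P) = L_i²; let q_i = ‖A_i‖²−L_i²
q_1 = 0.0000+0.0000−106.2500 = -106.2500
row 1: 0.0000x − 10.0000y = -25.0000  (q_2=-81.2500)
row 2: -24.0000x − 10.0000y = -265.0000  (q_3=158.7500)
row 3: -12.0000x + 0.0000y = -120.0000  (q_4=13.7500)
Cramer on rows 1–2 → x = 10.0000, y = 2.5000
check cable 4: ‖A_4−P‖² = 22.2500 ≈ L_4² = 22.2500 ✓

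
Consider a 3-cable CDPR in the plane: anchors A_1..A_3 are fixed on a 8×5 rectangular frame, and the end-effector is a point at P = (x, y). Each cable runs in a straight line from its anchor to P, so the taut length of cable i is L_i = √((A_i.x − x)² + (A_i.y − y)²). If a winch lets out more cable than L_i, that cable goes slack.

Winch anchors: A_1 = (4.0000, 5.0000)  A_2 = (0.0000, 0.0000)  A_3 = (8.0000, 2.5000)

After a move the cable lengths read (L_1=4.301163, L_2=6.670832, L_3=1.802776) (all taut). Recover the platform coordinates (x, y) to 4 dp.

expand ‖A_i−P‖²=L_i² and subtract eq 1 (c_i ≔ ‖A_i‖²−L_i²)
c_1 = 16.0000+25.0000−18.5000 = 22.5000
eq1−eq2 → [8.0000  10.0000]·P = 67.0000
eq1−eq3 → [-8.0000  5.0000]·P = -44.5000
2×2 solve → P = (6.5000, 1.5000)

(6.5000, 1.5000)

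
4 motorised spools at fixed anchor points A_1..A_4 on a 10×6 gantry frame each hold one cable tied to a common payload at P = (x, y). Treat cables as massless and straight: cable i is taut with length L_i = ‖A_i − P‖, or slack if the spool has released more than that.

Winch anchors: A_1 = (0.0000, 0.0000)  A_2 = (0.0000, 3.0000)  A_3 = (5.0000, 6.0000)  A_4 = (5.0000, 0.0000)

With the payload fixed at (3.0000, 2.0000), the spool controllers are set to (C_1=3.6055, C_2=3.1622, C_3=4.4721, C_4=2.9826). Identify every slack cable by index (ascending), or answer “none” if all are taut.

4

i=1: geometric 3.6056 vs commanded 3.6055 ⇒ taut
i=2: geometric 3.1623 vs commanded 3.1622 ⇒ taut
i=3: geometric 4.4721 vs commanded 4.4721 ⇒ taut
i=4: geometric 2.8284 vs commanded 2.9826 ⇒ slack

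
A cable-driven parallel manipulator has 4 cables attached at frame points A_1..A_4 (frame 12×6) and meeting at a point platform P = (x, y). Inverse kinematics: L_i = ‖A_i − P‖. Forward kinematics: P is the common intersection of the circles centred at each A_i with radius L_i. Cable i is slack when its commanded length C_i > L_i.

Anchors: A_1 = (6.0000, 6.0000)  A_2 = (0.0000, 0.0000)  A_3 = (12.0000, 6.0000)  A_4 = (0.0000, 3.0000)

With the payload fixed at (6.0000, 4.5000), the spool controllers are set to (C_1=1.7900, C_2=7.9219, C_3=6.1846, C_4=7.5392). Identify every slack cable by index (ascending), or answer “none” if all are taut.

cable 1: L_1 = ‖A_1−P‖ = 1.5000;  C_1 = 1.7900 → slack
cable 2: L_2 = ‖A_2−P‖ = 7.5000;  C_2 = 7.9219 → slack
cable 3: L_3 = ‖A_3−P‖ = 6.1847;  C_3 = 6.1846 → taut
cable 4: L_4 = ‖A_4−P‖ = 6.1847;  C_4 = 7.5392 → slack

1, 2, 4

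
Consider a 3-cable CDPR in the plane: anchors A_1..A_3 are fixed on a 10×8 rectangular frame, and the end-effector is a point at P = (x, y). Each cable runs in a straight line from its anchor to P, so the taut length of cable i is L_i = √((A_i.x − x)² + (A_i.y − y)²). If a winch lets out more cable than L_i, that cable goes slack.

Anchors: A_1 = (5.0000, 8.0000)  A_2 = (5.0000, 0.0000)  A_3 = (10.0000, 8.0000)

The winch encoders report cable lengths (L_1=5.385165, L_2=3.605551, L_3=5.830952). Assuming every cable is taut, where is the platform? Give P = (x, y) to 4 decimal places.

each cable: (A_i−P)·(A_i−P) = L_i²; let k_i = ‖A_i‖²−L_i²
k_1 = 25.0000+64.0000−29.0000 = 60.0000
row 1: 0.0000x + 16.0000y = 48.0000  (k_2=12.0000)
row 2: -10.0000x + 0.0000y = -70.0000  (k_3=130.0000)
Cramer on rows 1–2 → x = 7.0000, y = 3.0000

(7.0000, 3.0000)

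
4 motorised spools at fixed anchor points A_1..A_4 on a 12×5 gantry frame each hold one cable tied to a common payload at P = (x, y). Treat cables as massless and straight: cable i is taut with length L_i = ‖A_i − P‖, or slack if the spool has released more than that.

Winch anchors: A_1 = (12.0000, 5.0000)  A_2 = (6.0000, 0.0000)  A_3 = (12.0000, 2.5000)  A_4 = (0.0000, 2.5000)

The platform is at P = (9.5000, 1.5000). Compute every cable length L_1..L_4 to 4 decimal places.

L_1 = √((12.0000−9.5000)² + (5.0000−1.5000)²) = 4.3012
L_2 = √((6.0000−9.5000)² + (0.0000−1.5000)²) = 3.8079
L_3 = √((12.0000−9.5000)² + (2.5000−1.5000)²) = 2.6926
L_4 = √((0.0000−9.5000)² + (2.5000−1.5000)²) = 9.5525

(4.3012, 3.8079, 2.6926, 9.5525)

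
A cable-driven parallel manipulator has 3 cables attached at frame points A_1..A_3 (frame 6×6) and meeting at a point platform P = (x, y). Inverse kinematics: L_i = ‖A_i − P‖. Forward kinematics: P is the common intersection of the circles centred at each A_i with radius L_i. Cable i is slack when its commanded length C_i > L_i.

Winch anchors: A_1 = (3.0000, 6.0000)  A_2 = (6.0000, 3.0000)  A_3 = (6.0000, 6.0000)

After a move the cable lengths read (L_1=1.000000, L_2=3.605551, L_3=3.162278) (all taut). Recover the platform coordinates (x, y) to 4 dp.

expand ‖A_i−P‖²=L_i² and subtract eq 1 (c_i ≔ ‖A_i‖²−L_i²)
c_1 = 9.0000+36.0000−1.0000 = 44.0000
eq1−eq2 → [-6.0000  6.0000]·P = 12.0000
eq1−eq3 → [-6.0000  0.0000]·P = -18.0000
2×2 solve → P = (3.0000, 5.0000)

(3.0000, 5.0000)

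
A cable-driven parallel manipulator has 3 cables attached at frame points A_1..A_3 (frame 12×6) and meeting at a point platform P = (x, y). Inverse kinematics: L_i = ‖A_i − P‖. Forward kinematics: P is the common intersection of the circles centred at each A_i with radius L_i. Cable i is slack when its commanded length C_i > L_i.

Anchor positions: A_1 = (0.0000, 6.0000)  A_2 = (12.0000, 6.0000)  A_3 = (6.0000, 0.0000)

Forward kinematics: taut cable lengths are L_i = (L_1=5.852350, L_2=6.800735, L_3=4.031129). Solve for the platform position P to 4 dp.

each cable: (A_i−P)·(A_i−P) = L_i²; let c_i = ‖A_i‖²−L_i²
c_1 = 0.0000+36.0000−34.2500 = 1.7500
row 1: -24.0000x + 0.0000y = -132.0000  (c_2=133.7500)
row 2: -12.0000x + 12.0000y = -18.0000  (c_3=19.7500)
Cramer on rows 1–2 → x = 5.5000, y = 4.0000

(5.5000, 4.0000)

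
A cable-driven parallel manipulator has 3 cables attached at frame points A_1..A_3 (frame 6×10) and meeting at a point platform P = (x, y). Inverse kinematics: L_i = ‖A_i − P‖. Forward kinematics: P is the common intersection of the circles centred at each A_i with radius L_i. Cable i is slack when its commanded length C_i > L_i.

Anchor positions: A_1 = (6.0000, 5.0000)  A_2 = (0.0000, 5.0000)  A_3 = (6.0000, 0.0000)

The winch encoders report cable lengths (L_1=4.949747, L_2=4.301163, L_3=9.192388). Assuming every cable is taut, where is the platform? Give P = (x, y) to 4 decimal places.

expand ‖A_i−P‖²=L_i² and subtract eq 1 (k_i ≔ ‖A_i‖²−L_i²)
k_1 = 36.0000+25.0000−24.5000 = 36.5000
eq1−eq2 → [12.0000  0.0000]·P = 30.0000
eq1−eq3 → [0.0000  10.0000]·P = 85.0000
2×2 solve → P = (2.5000, 8.5000)

(2.5000, 8.5000)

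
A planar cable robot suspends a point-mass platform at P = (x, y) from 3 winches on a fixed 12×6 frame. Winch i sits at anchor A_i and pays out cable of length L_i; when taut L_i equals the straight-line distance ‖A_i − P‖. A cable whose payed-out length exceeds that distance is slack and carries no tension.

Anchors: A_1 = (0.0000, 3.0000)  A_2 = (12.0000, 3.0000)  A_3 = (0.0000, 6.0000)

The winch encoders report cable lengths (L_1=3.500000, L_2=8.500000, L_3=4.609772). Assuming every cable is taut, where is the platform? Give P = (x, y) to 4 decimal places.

(3.5000, 3.0000)

each cable: (A_i−P)·(A_i−P) = L_i²; let q_i = ‖A_i‖²−L_i²
q_1 = 0.0000+9.0000−12.2500 = -3.2500
row 1: -24.0000x + 0.0000y = -84.0000  (q_2=80.7500)
row 2: 0.0000x − 6.0000y = -18.0000  (q_3=14.7500)
Cramer on rows 1–2 → x = 3.5000, y = 3.0000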